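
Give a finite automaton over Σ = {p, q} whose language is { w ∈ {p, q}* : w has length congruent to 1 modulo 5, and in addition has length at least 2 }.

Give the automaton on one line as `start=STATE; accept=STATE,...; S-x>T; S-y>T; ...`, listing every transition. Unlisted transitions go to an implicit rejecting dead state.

Build one automaton per condition and run them in lockstep. One (5 states) tracks the input length modulo 5; the other (4 states) tracks the input length, saturating at 3. Each combined state is a pair, one component from each; accept when both components accept. Minimizing collapses redundant product states.
       p  q 
>  A   B  B 
   B   C  C 
   C   D  D 
   D   E  E 
   E   F  F 
   F   G  G 
 * G   C  C 
(> = start, * = accepting)

start=A; accept=G; A-p>B; A-q>B; B-p>C; B-q>C; C-p>D; C-q>D; D-p>E; D-q>E; E-p>F; E-q>F; F-p>G; F-q>G; G-p>C; G-q>C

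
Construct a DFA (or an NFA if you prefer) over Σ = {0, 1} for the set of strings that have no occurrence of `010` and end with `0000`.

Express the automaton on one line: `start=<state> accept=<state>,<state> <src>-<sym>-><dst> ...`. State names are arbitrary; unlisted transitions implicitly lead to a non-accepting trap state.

Handle the two conditions separately and then intersect. One (4 states) tracks partial matches of the forbidden pattern `010`; the other (5 states) tracks how much of the suffix `0000` has currently been matched. Each combined state is a pair, one component from each; accept when both components accept. Equivalent product states are then merged.
With 7 states:
        0   1  
>  s0   s1  s0 
   s1   s2  s3 
   s2   s4  s3 
   s3   s5  s0 
   s4   s6  s3 
   s5   s5  s5 
 * s6   s6  s3 
(> = start, * = accepting)

start=s0 accept=s6 s0-0->s1 s0-1->s0 s1-0->s2 s1-1->s3 s2-0->s4 s2-1->s3 s3-0->s5 s3-1->s0 s4-0->s6 s4-1->s3 s5-0->s5 s5-1->s5 s6-0->s6 s6-1->s3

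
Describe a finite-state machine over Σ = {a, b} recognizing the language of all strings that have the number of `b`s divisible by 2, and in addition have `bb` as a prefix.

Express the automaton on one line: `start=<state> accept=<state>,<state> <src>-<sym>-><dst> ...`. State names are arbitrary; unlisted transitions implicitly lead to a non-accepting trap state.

start=s0 accept=s3 s0-a->s1 s0-b->s2 s1-a->s1 s1-b->s1 s2-a->s1 s2-b->s3 s3-a->s3 s3-b->s4 s4-a->s4 s4-b->s3

Handle the two conditions separately and then intersect. One (2 states) tracks the count of `b`s modulo 2; the other (4 states) tracks whether the input so far still matches the prefix `bb`. Each combined state is a pair, one component from each; accept when both components accept. Minimizing collapses redundant product states.
With 5 states:
        a   b  
>  s0   s1  s2 
   s1   s1  s1 
   s2   s1  s3 
 * s3   s3  s4 
   s4   s4  s3 
(> = start, * = accepting)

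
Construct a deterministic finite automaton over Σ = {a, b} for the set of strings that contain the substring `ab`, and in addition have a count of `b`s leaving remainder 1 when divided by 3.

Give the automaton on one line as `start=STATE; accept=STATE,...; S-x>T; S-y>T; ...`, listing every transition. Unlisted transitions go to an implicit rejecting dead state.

Build one automaton per condition and run them in lockstep. One (3 states) tracks whether and how much of `ab` has been seen; the other (3 states) tracks the count of `b`s modulo 3. Each combined state is a pair, one component from each; accept when both components accept. Minimizing collapses redundant product states.
7 states suffice.
        a   b  
>  S0   S1  S2 
   S1   S1  S3 
   S2   S4  S5 
 * S3   S3  S6 
   S4   S4  S6 
   S5   S6  S0 
   S6   S6  S1 
(> = start, * = accepting)

start=S0; accept=S3; S0-a>S1; S0-b>S2; S1-a>S1; S1-b>S3; S2-a>S4; S2-b>S5; S3-a>S3; S3-b>S6; S4-a>S4; S4-b>S6; S5-a>S6; S5-b>S0; S6-a>S6; S6-b>S1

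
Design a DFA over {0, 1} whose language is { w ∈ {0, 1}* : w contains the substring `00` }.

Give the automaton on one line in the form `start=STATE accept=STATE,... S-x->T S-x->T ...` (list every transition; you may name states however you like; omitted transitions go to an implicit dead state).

States s0..s1 record the length of the longest prefix of `00` that matches the current input suffix. Reaching s2 means `00` has been seen, and we stay there forever. Accept from s2.
3 states suffice.
        0   1  
>  s0   s1  s0 
   s1   s2  s0 
 * s2   s2  s2 
(> = start, * = accepting)

start=s0 accept=s2 s0-0->s1 s0-1->s0 s1-0->s2 s1-1->s0 s2-0->s2 s2-1->s2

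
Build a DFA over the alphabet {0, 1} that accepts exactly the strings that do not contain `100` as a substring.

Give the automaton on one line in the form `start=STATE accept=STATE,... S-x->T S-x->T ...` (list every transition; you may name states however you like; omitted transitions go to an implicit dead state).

This is the complement of 'contains `100`'. Use the same substring-matching states — q0 through q3 holding how much of `100` has just been matched — but flip the accepting set: everything except the trap q3 accepts.
A 4-state machine:
        0   1  
>* q0   q0  q1 
 * q1   q2  q1 
 * q2   q3  q1 
   q3   q3  q3 
(> = start, * = accepting)

start=q0 accept=q0,q1,q2 q0-0->q0 q0-1->q1 q1-0->q2 q1-1->q1 q2-0->q3 q2-1->q1 q3-0->q3 q3-1->q3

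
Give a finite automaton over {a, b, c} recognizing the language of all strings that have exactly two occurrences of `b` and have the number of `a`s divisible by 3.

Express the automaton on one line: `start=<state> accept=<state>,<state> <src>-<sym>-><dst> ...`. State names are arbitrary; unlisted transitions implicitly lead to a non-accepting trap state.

start=S0 accept=S5 S0-a->S1 S0-b->S2 S0-c->S0 S1-a->S3 S1-b->S4 S1-c->S1 S2-a->S4 S2-b->S5 S2-c->S2 S3-a->S0 S3-b->S6 S3-c->S3 S4-a->S6 S4-b->S7 S4-c->S4 S5-a->S7 S5-b->S8 S5-c->S5 S6-a->S2 S6-b->S9 S6-c->S6 S7-a->S9 S7-b->S8 S7-c->S7 S8-a->S8 S8-b->S8 S8-c->S8 S9-a->S5 S9-b->S8 S9-c->S9

Handle the two conditions separately and then intersect. The first has 4 states tracking the count of `b`s, saturating at 3; the second has 3 states tracking the count of `a`s modulo 3. A product state is a pair (one from each), accepting exactly when both do. Minimizing collapses redundant product states.
With 10 states:
        a   b   c  
>  S0   S1  S2  S0 
   S1   S3  S4  S1 
   S2   S4  S5  S2 
   S3   S0  S6  S3 
   S4   S6  S7  S4 
 * S5   S7  S8  S5 
   S6   S2  S9  S6 
   S7   S9  S8  S7 
   S8   S8  S8  S8 
   S9   S5  S8  S9 
(> = start, * = accepting)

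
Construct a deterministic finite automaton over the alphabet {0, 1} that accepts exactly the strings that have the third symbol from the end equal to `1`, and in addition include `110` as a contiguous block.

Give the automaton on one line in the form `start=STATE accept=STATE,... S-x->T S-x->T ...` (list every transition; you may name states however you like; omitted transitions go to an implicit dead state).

Handle the two conditions separately and then intersect. One (15 states) tracks the last 3 symbols read; the other (4 states) tracks whether and how much of `110` has been seen. Each combined state is a pair, one component from each; accept when both components accept.
With 22 states:
       0  1 
>  A   B  C 
   B   D  E 
   C   F  G 
   D   H  I 
   E   J  K 
   F   L  M 
   G   N  O 
   H   H  I 
   I   J  K 
   J   L  M 
   K   N  O 
   L   H  I 
   M   J  K 
 * N   P  Q 
   O   N  O 
 * P   R  S 
 * Q   T  U 
   R   R  S 
   S   T  U 
   T   P  Q 
   U   N  V 
 * V   N  V 
(> = start, * = accepting)

start=A accept=N,P,Q,V A-0->B A-1->C B-0->D B-1->E C-0->F C-1->G D-0->H D-1->I E-0->J E-1->K F-0->L F-1->M G-0->N G-1->O H-0->H H-1->I I-0->J I-1->K J-0->L J-1->M K-0->N K-1->O L-0->H L-1->I M-0->J M-1->K N-0->P N-1->Q O-0->N O-1->O P-0->R P-1->S Q-0->T Q-1->U R-0->R R-1->S S-0->T S-1->U T-0->P T-1->Q U-0->N U-1->V V-0->N V-1->V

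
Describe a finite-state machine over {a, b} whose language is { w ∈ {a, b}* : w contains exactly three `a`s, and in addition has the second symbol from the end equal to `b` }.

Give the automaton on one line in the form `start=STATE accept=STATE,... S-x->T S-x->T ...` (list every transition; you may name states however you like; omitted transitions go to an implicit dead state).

Run two small machines in parallel and take their product. The first has 5 states tracking the count of `a`s, saturating at 4; the second has 7 states tracking the last 2 symbols read. A product state is a pair (one from each), accepting exactly when both do. Equivalent product states are then merged.
A 9-state machine:
        a   b  
>  q0   q1  q0 
   q1   q2  q1 
   q2   q3  q4 
   q3   q5  q6 
   q4   q7  q4 
   q5   q5  q5 
   q6   q5  q8 
 * q7   q5  q6 
 * q8   q5  q8 
(> = start, * = accepting)

start=q0 accept=q7,q8 q0-a->q1 q0-b->q0 q1-a->q2 q1-b->q1 q2-a->q3 q2-b->q4 q3-a->q5 q3-b->q6 q4-a->q7 q4-b->q4 q5-a->q5 q5-b->q5 q6-a->q5 q6-b->q8 q7-a->q5 q7-b->q6 q8-a->q5 q8-b->q8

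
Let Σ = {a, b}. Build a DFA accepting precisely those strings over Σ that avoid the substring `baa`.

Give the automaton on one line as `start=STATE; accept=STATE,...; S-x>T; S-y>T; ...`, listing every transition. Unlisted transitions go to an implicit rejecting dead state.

start=S0; accept=S0,S1,S2; S0-a>S0; S0-b>S1; S1-a>S2; S1-b>S1; S2-a>S3; S2-b>S1; S3-a>S3; S3-b>S3

This is the complement of 'contains `baa`'. Use the same substring-matching states — S0 through S3 holding how much of `baa` has just been matched — but flip the accepting set: everything except the trap S3 accepts.
With 4 states:
        a   b  
>* S0   S0  S1 
 * S1   S2  S1 
 * S2   S3  S1 
   S3   S3  S3 
(> = start, * = accepting)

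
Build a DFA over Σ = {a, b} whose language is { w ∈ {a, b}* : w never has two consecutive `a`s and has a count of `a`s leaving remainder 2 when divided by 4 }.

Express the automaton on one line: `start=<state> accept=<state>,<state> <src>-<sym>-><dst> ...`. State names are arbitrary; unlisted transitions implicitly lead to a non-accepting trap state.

start=q0 accept=q4,q5 q0-a->q1 q0-b->q0 q1-a->q2 q1-b->q3 q2-a->q2 q2-b->q2 q3-a->q4 q3-b->q3 q4-a->q2 q4-b->q5 q5-a->q6 q5-b->q5 q6-a->q2 q6-b->q7 q7-a->q8 q7-b->q7 q8-a->q2 q8-b->q0

Handle the two conditions separately and then intersect. The first has 3 states tracking partial matches of the forbidden pattern `aa`; the second has 4 states tracking the count of `a`s modulo 4. A product state is a pair (one from each), accepting exactly when both do. Equivalent product states are then merged.
        a   b  
>  q0   q1  q0 
   q1   q2  q3 
   q2   q2  q2 
   q3   q4  q3 
 * q4   q2  q5 
 * q5   q6  q5 
   q6   q2  q7 
   q7   q8  q7 
   q8   q2  q0 
(> = start, * = accepting)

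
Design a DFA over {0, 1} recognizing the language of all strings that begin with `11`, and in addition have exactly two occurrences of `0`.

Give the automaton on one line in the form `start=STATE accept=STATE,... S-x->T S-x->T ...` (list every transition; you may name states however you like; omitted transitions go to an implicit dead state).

start=q0 accept=q5 q0-0->q1 q0-1->q2 q1-0->q1 q1-1->q1 q2-0->q1 q2-1->q3 q3-0->q4 q3-1->q3 q4-0->q5 q4-1->q4 q5-0->q1 q5-1->q5

Run two small machines in parallel and take their product. The first has 4 states tracking whether the input so far still matches the prefix `11`; the second has 4 states tracking the count of `0`s, saturating at 3. A product state is a pair (one from each), accepting exactly when both do. After merging equivalent states the machine shrinks.
With 6 states:
        0   1  
>  q0   q1  q2 
   q1   q1  q1 
   q2   q1  q3 
   q3   q4  q3 
   q4   q5  q4 
 * q5   q1  q5 
(> = start, * = accepting)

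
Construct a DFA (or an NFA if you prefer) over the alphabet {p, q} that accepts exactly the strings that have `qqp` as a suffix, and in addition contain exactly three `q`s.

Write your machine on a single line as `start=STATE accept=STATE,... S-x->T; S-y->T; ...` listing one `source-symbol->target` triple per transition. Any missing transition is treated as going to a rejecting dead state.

start=S0; accept=S5; S0-p->S0; S0-q->S1; S1-p->S1; S1-q->S2; S2-p->S3; S2-q->S4; S3-p->S3; S3-q->S3; S4-p->S5; S4-q->S3; S5-p->S3; S5-q->S3

Handle the two conditions separately and then intersect. One (4 states) tracks how much of the suffix `qqp` has currently been matched; the other (5 states) tracks the count of `q`s, saturating at 4. Each combined state is a pair, one component from each; accept when both components accept. After merging equivalent states the machine shrinks.
A 6-state machine:
        p   q  
>  S0   S0  S1 
   S1   S1  S2 
   S2   S3  S4 
   S3   S3  S3 
   S4   S5  S3 
 * S5   S3  S3 
(> = start, * = accepting)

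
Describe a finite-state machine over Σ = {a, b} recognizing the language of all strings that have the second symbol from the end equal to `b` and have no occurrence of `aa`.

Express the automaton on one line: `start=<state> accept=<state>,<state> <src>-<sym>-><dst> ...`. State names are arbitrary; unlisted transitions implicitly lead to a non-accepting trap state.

start=s0 accept=s5,s6 s0-a->s1 s0-b->s2 s1-a->s3 s1-b->s4 s2-a->s5 s2-b->s6 s3-a->s3 s3-b->s7 s4-a->s5 s4-b->s6 s5-a->s3 s5-b->s4 s6-a->s5 s6-b->s6 s7-a->s8 s7-b->s9 s8-a->s3 s8-b->s7 s9-a->s8 s9-b->s9

Handle the two conditions separately and then intersect. One (7 states) tracks the last 2 symbols read; the other (3 states) tracks partial matches of the forbidden pattern `aa`. Each combined state is a pair, one component from each; accept when both components accept.
10 states suffice.
        a   b  
>  s0   s1  s2 
   s1   s3  s4 
   s2   s5  s6 
   s3   s3  s7 
   s4   s5  s6 
 * s5   s3  s4 
 * s6   s5  s6 
   s7   s8  s9 
   s8   s3  s7 
   s9   s8  s9 
(> = start, * = accepting)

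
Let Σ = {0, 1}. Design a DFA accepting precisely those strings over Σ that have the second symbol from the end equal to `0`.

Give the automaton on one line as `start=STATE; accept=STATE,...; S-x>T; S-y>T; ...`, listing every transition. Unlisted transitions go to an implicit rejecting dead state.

start=s0; accept=s3,s4; s0-0>s1; s0-1>s2; s1-0>s3; s1-1>s4; s2-0>s5; s2-1>s6; s3-0>s3; s3-1>s4; s4-0>s5; s4-1>s6; s5-0>s3; s5-1>s4; s6-0>s5; s6-1>s6

Because acceptance depends on a position counted from the end, the machine has to buffer the most recent 2 symbols. Make each state the string of the last up-to-2 symbols read; on input `x` shift the window left and append `x`. Accept when the buffered window has length 2 and begins with `0`.
        0   1  
>  s0   s1  s2 
   s1   s3  s4 
   s2   s5  s6 
 * s3   s3  s4 
 * s4   s5  s6 
   s5   s3  s4 
   s6   s5  s6 
(> = start, * = accepting)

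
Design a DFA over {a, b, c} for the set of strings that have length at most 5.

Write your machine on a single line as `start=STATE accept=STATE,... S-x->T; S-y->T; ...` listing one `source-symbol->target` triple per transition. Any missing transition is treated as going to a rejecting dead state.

start=q0; accept=q0,q1,q2,q3,q4,q5; q0-a->q1; q0-b->q1; q0-c->q1; q1-a->q2; q1-b->q2; q1-c->q2; q2-a->q3; q2-b->q3; q2-c->q3; q3-a->q4; q3-b->q4; q3-c->q4; q4-a->q5; q4-b->q5; q4-c->q5; q5-a->q6; q5-b->q6; q5-c->q6; q6-a->q6; q6-b->q6; q6-c->q6

We only need to distinguish lengths 0, 1, …, 5, and '>5'. Chain q0 → q1 → q2 → q3 → q4 → q5 → q6 on every symbol, with q6 looping. Accepting states: {q0, q1, q2, q3, q4, q5}.
        a   b   c  
>* q0   q1  q1  q1 
 * q1   q2  q2  q2 
 * q2   q3  q3  q3 
 * q3   q4  q4  q4 
 * q4   q5  q5  q5 
 * q5   q6  q6  q6 
   q6   q6  q6  q6 
(> = start, * = accepting)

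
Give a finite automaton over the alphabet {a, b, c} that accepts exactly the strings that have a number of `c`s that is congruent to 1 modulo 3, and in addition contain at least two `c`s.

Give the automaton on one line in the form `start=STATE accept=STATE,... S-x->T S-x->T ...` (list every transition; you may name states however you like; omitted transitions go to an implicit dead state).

Build one automaton per condition and run them in lockstep. One (3 states) tracks the count of `c`s modulo 3; the other (4 states) tracks the count of `c`s, saturating at 3. Each combined state is a pair, one component from each; accept when both components accept. Equivalent product states are then merged.
        a   b   c  
>  s0   s0  s0  s1 
   s1   s1  s1  s2 
   s2   s2  s2  s3 
   s3   s3  s3  s4 
 * s4   s4  s4  s2 
(> = start, * = accepting)

start=s0 accept=s4 s0-a->s0 s0-b->s0 s0-c->s1 s1-a->s1 s1-b->s1 s1-c->s2 s2-a->s2 s2-b->s2 s2-c->s3 s3-a->s3 s3-b->s3 s3-c->s4 s4-a->s4 s4-b->s4 s4-c->s2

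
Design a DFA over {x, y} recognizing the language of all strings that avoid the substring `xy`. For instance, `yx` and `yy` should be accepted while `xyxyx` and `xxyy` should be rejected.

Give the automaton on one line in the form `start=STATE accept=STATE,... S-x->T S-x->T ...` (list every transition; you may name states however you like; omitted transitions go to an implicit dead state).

Track partial matches of the forbidden pattern `xy`. State q2 is a dead state reached once `xy` has occurred; every other state accepts. q0 means no part of `xy` is currently matched.
3 states suffice.
        x   y  
>* q0   q1  q0 
 * q1   q1  q2 
   q2   q2  q2 
(> = start, * = accepting)

start=q0 accept=q0,q1 q0-x->q1 q0-y->q0 q1-x->q1 q1-y->q2 q2-x->q2 q2-y->q2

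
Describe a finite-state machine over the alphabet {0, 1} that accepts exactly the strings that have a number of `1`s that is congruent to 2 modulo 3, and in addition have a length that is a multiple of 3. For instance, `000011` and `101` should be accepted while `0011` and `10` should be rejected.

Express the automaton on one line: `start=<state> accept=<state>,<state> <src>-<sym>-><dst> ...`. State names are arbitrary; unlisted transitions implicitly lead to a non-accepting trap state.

Run two small machines in parallel and take their product. One (3 states) tracks the count of `1`s modulo 3; the other (3 states) tracks the input length modulo 3. Each combined state is a pair, one component from each; accept when both components accept.
        0   1  
>  q0   q1  q2 
   q1   q3  q4 
   q2   q4  q5 
   q3   q0  q6 
   q4   q6  q7 
   q5   q7  q0 
   q6   q2  q8 
 * q7   q8  q1 
   q8   q5  q3 
(> = start, * = accepting)

start=q0 accept=q7 q0-0->q1 q0-1->q2 q1-0->q3 q1-1->q4 q2-0->q4 q2-1->q5 q3-0->q0 q3-1->q6 q4-0->q6 q4-1->q7 q5-0->q7 q5-1->q0 q6-0->q2 q6-1->q8 q7-0->q8 q7-1->q1 q8-0->q5 q8-1->q3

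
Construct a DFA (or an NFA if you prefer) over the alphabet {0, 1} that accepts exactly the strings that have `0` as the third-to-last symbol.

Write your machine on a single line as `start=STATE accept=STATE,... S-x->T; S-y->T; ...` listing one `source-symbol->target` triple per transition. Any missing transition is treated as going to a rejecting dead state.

start=q0; accept=q7,q8,q9,q10; q0-0->q1; q0-1->q2; q1-0->q3; q1-1->q4; q2-0->q5; q2-1->q6; q3-0->q7; q3-1->q8; q4-0->q9; q4-1->q10; q5-0->q11; q5-1->q12; q6-0->q13; q6-1->q14; q7-0->q7; q7-1->q8; q8-0->q9; q8-1->q10; q9-0->q11; q9-1->q12; q10-0->q13; q10-1->q14; q11-0->q7; q11-1->q8; q12-0->q9; q12-1->q10; q13-0->q11; q13-1->q12; q14-0->q13; q14-1->q14

Because acceptance depends on a position counted from the end, the machine has to buffer the most recent 3 symbols. Make each state the string of the last up-to-3 symbols read; on input `x` shift the window left and append `x`. Accept when the buffered window has length 3 and begins with `0`.
With 15 states:
          0    1  
>  q0     q1   q2 
   q1     q3   q4 
   q2     q5   q6 
   q3     q7   q8 
   q4     q9  q10 
   q5    q11  q12 
   q6    q13  q14 
 * q7     q7   q8 
 * q8     q9  q10 
 * q9    q11  q12 
 * q10   q13  q14 
   q11    q7   q8 
   q12    q9  q10 
   q13   q11  q12 
   q14   q13  q14 
(> = start, * = accepting)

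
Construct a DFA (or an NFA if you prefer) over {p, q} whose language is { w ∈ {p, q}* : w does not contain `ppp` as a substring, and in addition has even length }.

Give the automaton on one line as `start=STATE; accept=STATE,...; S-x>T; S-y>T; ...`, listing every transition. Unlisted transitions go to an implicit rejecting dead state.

start=s0; accept=s0,s3,s4; s0-p>s1; s0-q>s2; s1-p>s3; s1-q>s0; s2-p>s4; s2-q>s0; s3-p>s5; s3-q>s2; s4-p>s6; s4-q>s2; s5-p>s5; s5-q>s5; s6-p>s5; s6-q>s0

Run two small machines in parallel and take their product. One (4 states) tracks partial matches of the forbidden pattern `ppp`; the other (2 states) tracks the input length modulo 2. Each combined state is a pair, one component from each; accept when both components accept. After merging equivalent states the machine shrinks.
A 7-state machine:
        p   q  
>* s0   s1  s2 
   s1   s3  s0 
   s2   s4  s0 
 * s3   s5  s2 
 * s4   s6  s2 
   s5   s5  s5 
   s6   s5  s0 
(> = start, * = accepting)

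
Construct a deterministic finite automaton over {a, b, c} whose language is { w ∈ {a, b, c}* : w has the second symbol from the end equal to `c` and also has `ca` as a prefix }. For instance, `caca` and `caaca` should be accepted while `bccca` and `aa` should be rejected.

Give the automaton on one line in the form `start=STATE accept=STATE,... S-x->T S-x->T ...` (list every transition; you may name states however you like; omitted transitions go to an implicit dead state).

Build one automaton per condition and run them in lockstep. One (13 states) tracks the last 2 symbols read; the other (4 states) tracks whether the input so far still matches the prefix `ca`. Each combined state is a pair, one component from each; accept when both components accept. Equivalent product states are then merged.
With 7 states:
        a   b   c  
>  s0   s1  s1  s2 
   s1   s1  s1  s1 
   s2   s3  s1  s1 
 * s3   s4  s4  s5 
   s4   s4  s4  s5 
   s5   s3  s3  s6 
 * s6   s3  s3  s6 
(> = start, * = accepting)

start=s0 accept=s3,s6 s0-a->s1 s0-b->s1 s0-c->s2 s1-a->s1 s1-b->s1 s1-c->s1 s2-a->s3 s2-b->s1 s2-c->s1 s3-a->s4 s3-b->s4 s3-c->s5 s4-a->s4 s4-b->s4 s4-c->s5 s5-a->s3 s5-b->s3 s5-c->s6 s6-a->s3 s6-b->s3 s6-c->s6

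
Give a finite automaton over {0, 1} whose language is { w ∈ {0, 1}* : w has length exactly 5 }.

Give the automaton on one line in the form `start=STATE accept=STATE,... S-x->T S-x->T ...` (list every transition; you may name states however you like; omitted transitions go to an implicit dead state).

We only need to distinguish lengths 0, 1, …, 5, and '>5'. Chain q0 → q1 → q2 → q3 → q4 → q5 → q6 on every symbol, with q6 looping. Accepting states: {q5}.
        0   1  
>  q0   q1  q1 
   q1   q2  q2 
   q2   q3  q3 
   q3   q4  q4 
   q4   q5  q5 
 * q5   q6  q6 
   q6   q6  q6 
(> = start, * = accepting)

start=q0 accept=q5 q0-0->q1 q0-1->q1 q1-0->q2 q1-1->q2 q2-0->q3 q2-1->q3 q3-0->q4 q3-1->q4 q4-0->q5 q4-1->q5 q5-0->q6 q5-1->q6 q6-0->q6 q6-1->q6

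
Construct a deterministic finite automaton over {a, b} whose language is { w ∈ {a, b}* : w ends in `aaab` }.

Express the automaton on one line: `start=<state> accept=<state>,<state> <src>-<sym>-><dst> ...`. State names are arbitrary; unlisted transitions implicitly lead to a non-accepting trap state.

Remember how much of `aaab` the current input suffix matches. State q0 means no match yet; q1 means the last symbol is `a`; q2 means the last 2 symbols are `aa`; q3 means the last 3 symbols are `aaa`; q4 means the last 4 symbols are `aaab`. Only q4 accepts. On a mismatch, fall back to the longest proper suffix that is still a prefix of `aaab`.
A 5-state machine:
        a   b  
>  q0   q1  q0 
   q1   q2  q0 
   q2   q3  q0 
   q3   q3  q4 
 * q4   q1  q0 
(> = start, * = accepting)

start=q0 accept=q4 q0-a->q1 q0-b->q0 q1-a->q2 q1-b->q0 q2-a->q3 q2-b->q0 q3-a->q3 q3-b->q4 q4-a->q1 q4-b->q0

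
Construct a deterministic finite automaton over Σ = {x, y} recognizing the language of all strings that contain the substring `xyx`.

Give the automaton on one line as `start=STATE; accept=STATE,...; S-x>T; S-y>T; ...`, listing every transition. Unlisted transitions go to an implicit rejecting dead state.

start=A; accept=D; A-x>B; A-y>A; B-x>B; B-y>C; C-x>D; C-y>A; D-x>D; D-y>D

Track how much of `xyx` has been matched so far: state A is no progress, D is the absorbing accept state reached once `xyx` has occurred. Intermediate states record partial matches; on a mismatch, fall back to the longest reusable overlap.
A 4-state machine:
       x  y 
>  A   B  A 
   B   B  C 
   C   D  A 
 * D   D  D 
(> = start, * = accepting)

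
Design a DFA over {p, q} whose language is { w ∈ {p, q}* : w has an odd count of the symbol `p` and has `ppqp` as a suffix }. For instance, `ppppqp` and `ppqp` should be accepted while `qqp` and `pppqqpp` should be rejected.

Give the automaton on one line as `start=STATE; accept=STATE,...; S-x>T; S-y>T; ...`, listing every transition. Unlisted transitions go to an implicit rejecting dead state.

start=A; accept=F; A-p>B; A-q>A; B-p>C; B-q>D; C-p>B; C-q>E; D-p>A; D-q>D; E-p>F; E-q>A; F-p>C; F-q>D

Handle the two conditions separately and then intersect. The first has 2 states tracking the count of `p`s modulo 2; the second has 5 states tracking how much of the suffix `ppqp` has currently been matched. A product state is a pair (one from each), accepting exactly when both do. Equivalent product states are then merged.
       p  q 
>  A   B  A 
   B   C  D 
   C   B  E 
   D   A  D 
   E   F  A 
 * F   C  D 
(> = start, * = accepting)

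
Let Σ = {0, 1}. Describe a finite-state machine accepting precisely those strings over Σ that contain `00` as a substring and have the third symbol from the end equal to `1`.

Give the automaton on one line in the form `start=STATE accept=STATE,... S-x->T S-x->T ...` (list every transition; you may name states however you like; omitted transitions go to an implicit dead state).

Build one automaton per condition and run them in lockstep. The first has 3 states tracking whether and how much of `00` has been seen; the second has 15 states tracking the last 3 symbols read. A product state is a pair (one from each), accepting exactly when both do. Equivalent product states are then merged.
          0    1  
>  s0     s1   s2 
   s1     s3   s2 
   s2     s4   s2 
   s3     s3   s5 
   s4     s6   s2 
   s5     s7   s8 
 * s6     s3   s5 
   s7     s6   s9 
   s8    s10  s11 
 * s9     s7   s8 
 * s10    s6   s9 
 * s11   s10  s11 
(> = start, * = accepting)

start=s0 accept=s6,s9,s10,s11 s0-0->s1 s0-1->s2 s1-0->s3 s1-1->s2 s2-0->s4 s2-1->s2 s3-0->s3 s3-1->s5 s4-0->s6 s4-1->s2 s5-0->s7 s5-1->s8 s6-0->s3 s6-1->s5 s7-0->s6 s7-1->s9 s8-0->s10 s8-1->s11 s9-0->s7 s9-1->s8 s10-0->s6 s10-1->s9 s11-0->s10 s11-1->s11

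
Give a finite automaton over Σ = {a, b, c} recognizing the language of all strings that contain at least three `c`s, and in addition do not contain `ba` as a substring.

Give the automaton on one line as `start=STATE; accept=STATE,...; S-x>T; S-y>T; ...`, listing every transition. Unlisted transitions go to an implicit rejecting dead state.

Build one automaton per condition and run them in lockstep. One (5 states) tracks the count of `c`s, saturating at 4; the other (3 states) tracks partial matches of the forbidden pattern `ba`. Each combined state is a pair, one component from each; accept when both components accept.
          a    b    c  
>  S0     S0   S1   S2 
   S1     S3   S1   S2 
   S2     S2   S4   S5 
   S3     S3   S3   S6 
   S4     S6   S4   S5 
   S5     S5   S7   S8 
   S6     S6   S6   S9 
   S7     S9   S7   S8 
 * S8     S8  S10  S11 
   S9     S9   S9  S12 
 * S10   S12  S10  S11 
 * S11   S11  S13  S11 
   S12   S12  S12  S14 
 * S13   S14  S13  S11 
   S14   S14  S14  S14 
(> = start, * = accepting)

start=S0; accept=S8,S10,S11,S13; S0-a>S0; S0-b>S1; S0-c>S2; S1-a>S3; S1-b>S1; S1-c>S2; S2-a>S2; S2-b>S4; S2-c>S5; S3-a>S3; S3-b>S3; S3-c>S6; S4-a>S6; S4-b>S4; S4-c>S5; S5-a>S5; S5-b>S7; S5-c>S8; S6-a>S6; S6-b>S6; S6-c>S9; S7-a>S9; S7-b>S7; S7-c>S8; S8-a>S8; S8-b>S10; S8-c>S11; S9-a>S9; S9-b>S9; S9-c>S12; S10-a>S12; S10-b>S10; S10-c>S11; S11-a>S11; S11-b>S13; S11-c>S11; S12-a>S12; S12-b>S12; S12-c>S14; S13-a>S14; S13-b>S13; S13-c>S11; S14-a>S14; S14-b>S14; S14-c>S14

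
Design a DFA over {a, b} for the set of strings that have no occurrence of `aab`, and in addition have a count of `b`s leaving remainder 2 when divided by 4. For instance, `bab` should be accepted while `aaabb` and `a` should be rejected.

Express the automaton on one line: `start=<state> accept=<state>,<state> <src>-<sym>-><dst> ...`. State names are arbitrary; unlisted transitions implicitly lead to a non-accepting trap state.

start=s0 accept=s5,s8,s11 s0-a->s1 s0-b->s2 s1-a->s3 s1-b->s2 s2-a->s4 s2-b->s5 s3-a->s3 s3-b->s6 s4-a->s7 s4-b->s5 s5-a->s8 s5-b->s9 s6-a->s6 s6-b->s10 s7-a->s7 s7-b->s10 s8-a->s11 s8-b->s9 s9-a->s12 s9-b->s0 s10-a->s10 s10-b->s13 s11-a->s11 s11-b->s13 s12-a->s14 s12-b->s0 s13-a->s13 s13-b->s15 s14-a->s14 s14-b->s15 s15-a->s15 s15-b->s6

Run two small machines in parallel and take their product. The first has 4 states tracking partial matches of the forbidden pattern `aab`; the second has 4 states tracking the count of `b`s modulo 4. A product state is a pair (one from each), accepting exactly when both do.
With 16 states:
          a    b  
>  s0     s1   s2 
   s1     s3   s2 
   s2     s4   s5 
   s3     s3   s6 
   s4     s7   s5 
 * s5     s8   s9 
   s6     s6  s10 
   s7     s7  s10 
 * s8    s11   s9 
   s9    s12   s0 
   s10   s10  s13 
 * s11   s11  s13 
   s12   s14   s0 
   s13   s13  s15 
   s14   s14  s15 
   s15   s15   s6 
(> = start, * = accepting)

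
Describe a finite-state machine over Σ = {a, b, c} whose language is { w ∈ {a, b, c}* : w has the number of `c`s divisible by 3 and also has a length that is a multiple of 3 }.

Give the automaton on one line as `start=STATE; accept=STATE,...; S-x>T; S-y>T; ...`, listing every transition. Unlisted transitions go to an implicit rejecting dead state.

Run two small machines in parallel and take their product. The first has 3 states tracking the count of `c`s modulo 3; the second has 3 states tracking the input length modulo 3. A product state is a pair (one from each), accepting exactly when both do.
With 9 states:
        a   b   c  
>* S0   S1  S1  S2 
   S1   S3  S3  S4 
   S2   S4  S4  S5 
   S3   S0  S0  S6 
   S4   S6  S6  S7 
   S5   S7  S7  S0 
   S6   S2  S2  S8 
   S7   S8  S8  S1 
   S8   S5  S5  S3 
(> = start, * = accepting)

start=S0; accept=S0; S0-a>S1; S0-b>S1; S0-c>S2; S1-a>S3; S1-b>S3; S1-c>S4; S2-a>S4; S2-b>S4; S2-c>S5; S3-a>S0; S3-b>S0; S3-c>S6; S4-a>S6; S4-b>S6; S4-c>S7; S5-a>S7; S5-b>S7; S5-c>S0; S6-a>S2; S6-b>S2; S6-c>S8; S7-a>S8; S7-b>S8; S7-c>S1; S8-a>S5; S8-b>S5; S8-c>S3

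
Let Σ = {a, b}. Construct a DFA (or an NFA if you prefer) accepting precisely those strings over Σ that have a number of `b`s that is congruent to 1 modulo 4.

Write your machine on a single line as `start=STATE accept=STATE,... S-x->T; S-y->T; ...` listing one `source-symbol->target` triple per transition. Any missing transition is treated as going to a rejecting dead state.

start=S0; accept=S1; S0-a->S0; S0-b->S1; S1-a->S1; S1-b->S2; S2-a->S2; S2-b->S3; S3-a->S3; S3-b->S0

The only thing that matters is how many `b`s have appeared, reduced mod 4. Use one state per residue: S0 for 0, …, S3 for 3. Reading `b` moves to the next residue; anything else stays put. S1 is accepting.
4 states suffice.
        a   b  
>  S0   S0  S1 
 * S1   S1  S2 
   S2   S2  S3 
   S3   S3  S0 
(> = start, * = accepting)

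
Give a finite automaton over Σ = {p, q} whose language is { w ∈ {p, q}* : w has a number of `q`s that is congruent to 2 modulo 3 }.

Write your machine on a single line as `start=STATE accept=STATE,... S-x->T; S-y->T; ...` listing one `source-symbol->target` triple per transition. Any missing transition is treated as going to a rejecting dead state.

Keep the running count of `q`s modulo 3: each `q` advances along the cycle s0 → s1 → s2 → s0 while other symbols loop. Accept at s2.
        p   q  
>  s0   s0  s1 
   s1   s1  s2 
 * s2   s2  s0 
(> = start, * = accepting)

start=s0; accept=s2; s0-p->s0; s0-q->s1; s1-p->s1; s1-q->s2; s2-p->s2; s2-q->s0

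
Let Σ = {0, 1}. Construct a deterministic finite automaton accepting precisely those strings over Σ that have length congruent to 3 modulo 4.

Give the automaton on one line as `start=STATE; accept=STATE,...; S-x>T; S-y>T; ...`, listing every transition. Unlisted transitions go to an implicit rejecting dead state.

Only the length mod 4 matters, so use a 4-cycle: from any state, every input symbol moves to the next state, wrapping S3 back to S0. Mark S3 accepting.
With 4 states:
        0   1  
>  S0   S1  S1 
   S1   S2  S2 
   S2   S3  S3 
 * S3   S0  S0 
(> = start, * = accepting)

start=S0; accept=S3; S0-0>S1; S0-1>S1; S1-0>S2; S1-1>S2; S2-0>S3; S2-1>S3; S3-0>S0; S3-1>S0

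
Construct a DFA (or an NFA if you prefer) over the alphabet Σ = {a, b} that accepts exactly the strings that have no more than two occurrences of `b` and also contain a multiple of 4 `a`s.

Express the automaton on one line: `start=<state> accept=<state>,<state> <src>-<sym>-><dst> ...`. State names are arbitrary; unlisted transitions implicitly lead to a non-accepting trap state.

start=s0 accept=s0,s2,s5 s0-a->s1 s0-b->s2 s1-a->s3 s1-b->s4 s2-a->s4 s2-b->s5 s3-a->s6 s3-b->s7 s4-a->s7 s4-b->s8 s5-a->s8 s5-b->s9 s6-a->s0 s6-b->s10 s7-a->s10 s7-b->s11 s8-a->s11 s8-b->s12 s9-a->s12 s9-b->s9 s10-a->s2 s10-b->s13 s11-a->s13 s11-b->s14 s12-a->s14 s12-b->s12 s13-a->s5 s13-b->s15 s14-a->s15 s14-b->s14 s15-a->s9 s15-b->s15

Handle the two conditions separately and then intersect. One (4 states) tracks the count of `b`s, saturating at 3; the other (4 states) tracks the count of `a`s modulo 4. Each combined state is a pair, one component from each; accept when both components accept.
A 16-state machine:
          a    b  
>* s0     s1   s2 
   s1     s3   s4 
 * s2     s4   s5 
   s3     s6   s7 
   s4     s7   s8 
 * s5     s8   s9 
   s6     s0  s10 
   s7    s10  s11 
   s8    s11  s12 
   s9    s12   s9 
   s10    s2  s13 
   s11   s13  s14 
   s12   s14  s12 
   s13    s5  s15 
   s14   s15  s14 
   s15    s9  s15 
(> = start, * = accepting)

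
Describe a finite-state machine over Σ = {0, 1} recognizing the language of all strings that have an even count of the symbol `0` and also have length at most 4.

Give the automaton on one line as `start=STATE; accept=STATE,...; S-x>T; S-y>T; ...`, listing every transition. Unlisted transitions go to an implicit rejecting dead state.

Run two small machines in parallel and take their product. The first has 2 states tracking the count of `0`s modulo 2; the second has 6 states tracking the input length, saturating at 5. A product state is a pair (one from each), accepting exactly when both do. After merging equivalent states the machine shrinks.
9 states suffice.
        0   1  
>* s0   s1  s2 
   s1   s3  s4 
 * s2   s4  s3 
 * s3   s5  s6 
   s4   s6  s5 
   s5   s7  s8 
 * s6   s8  s7 
 * s7   s8  s8 
   s8   s8  s8 
(> = start, * = accepting)

start=s0; accept=s0,s2,s3,s6,s7; s0-0>s1; s0-1>s2; s1-0>s3; s1-1>s4; s2-0>s4; s2-1>s3; s3-0>s5; s3-1>s6; s4-0>s6; s4-1>s5; s5-0>s7; s5-1>s8; s6-0>s8; s6-1>s7; s7-0>s8; s7-1>s8; s8-0>s8; s8-1>s8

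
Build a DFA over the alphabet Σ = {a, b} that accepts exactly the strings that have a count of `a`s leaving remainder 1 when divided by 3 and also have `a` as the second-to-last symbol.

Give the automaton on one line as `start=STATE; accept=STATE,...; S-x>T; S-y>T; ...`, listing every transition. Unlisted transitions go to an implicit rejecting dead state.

start=q0; accept=q3,q6; q0-a>q1; q0-b>q0; q1-a>q2; q1-b>q3; q2-a>q4; q2-b>q2; q3-a>q2; q3-b>q5; q4-a>q6; q4-b>q0; q5-a>q2; q5-b>q5; q6-a>q2; q6-b>q3

Run two small machines in parallel and take their product. The first has 3 states tracking the count of `a`s modulo 3; the second has 7 states tracking the last 2 symbols read. A product state is a pair (one from each), accepting exactly when both do. After merging equivalent states the machine shrinks.
With 7 states:
        a   b  
>  q0   q1  q0 
   q1   q2  q3 
   q2   q4  q2 
 * q3   q2  q5 
   q4   q6  q0 
   q5   q2  q5 
 * q6   q2  q3 
(> = start, * = accepting)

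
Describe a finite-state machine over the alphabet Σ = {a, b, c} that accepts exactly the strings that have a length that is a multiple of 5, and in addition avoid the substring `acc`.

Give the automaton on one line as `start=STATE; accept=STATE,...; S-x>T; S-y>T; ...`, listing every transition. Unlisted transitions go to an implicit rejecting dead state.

Handle the two conditions separately and then intersect. The first has 5 states tracking the input length modulo 5; the second has 4 states tracking partial matches of the forbidden pattern `acc`. A product state is a pair (one from each), accepting exactly when both do. Minimizing collapses redundant product states.
A 16-state machine:
          a    b    c  
>* S0     S1   S2   S2 
   S1     S3   S4   S5 
   S2     S3   S4   S4 
   S3     S6   S7   S8 
   S4     S6   S7   S7 
   S5     S6   S7   S9 
   S6    S10  S11  S12 
   S7    S10  S11  S11 
   S8    S10  S11   S9 
   S9     S9   S9   S9 
   S10   S13   S0  S14 
   S11   S13   S0   S0 
   S12   S13   S0   S9 
 * S13    S1   S2  S15 
 * S14    S1   S2   S9 
   S15    S3   S4   S9 
(> = start, * = accepting)

start=S0; accept=S0,S13,S14; S0-a>S1; S0-b>S2; S0-c>S2; S1-a>S3; S1-b>S4; S1-c>S5; S2-a>S3; S2-b>S4; S2-c>S4; S3-a>S6; S3-b>S7; S3-c>S8; S4-a>S6; S4-b>S7; S4-c>S7; S5-a>S6; S5-b>S7; S5-c>S9; S6-a>S10; S6-b>S11; S6-c>S12; S7-a>S10; S7-b>S11; S7-c>S11; S8-a>S10; S8-b>S11; S8-c>S9; S9-a>S9; S9-b>S9; S9-c>S9; S10-a>S13; S10-b>S0; S10-c>S14; S11-a>S13; S11-b>S0; S11-c>S0; S12-a>S13; S12-b>S0; S12-c>S9; S13-a>S1; S13-b>S2; S13-c>S15; S14-a>S1; S14-b>S2; S14-c>S9; S15-a>S3; S15-b>S4; S15-c>S9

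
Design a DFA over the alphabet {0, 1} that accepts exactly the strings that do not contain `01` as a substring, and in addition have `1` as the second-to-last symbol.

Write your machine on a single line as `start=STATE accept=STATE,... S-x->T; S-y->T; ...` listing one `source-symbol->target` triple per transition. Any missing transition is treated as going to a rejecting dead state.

start=s0; accept=s5,s6; s0-0->s1; s0-1->s2; s1-0->s3; s1-1->s4; s2-0->s5; s2-1->s6; s3-0->s3; s3-1->s4; s4-0->s7; s4-1->s8; s5-0->s3; s5-1->s4; s6-0->s5; s6-1->s6; s7-0->s9; s7-1->s4; s8-0->s7; s8-1->s8; s9-0->s9; s9-1->s4

Run two small machines in parallel and take their product. The first has 3 states tracking partial matches of the forbidden pattern `01`; the second has 7 states tracking the last 2 symbols read. A product state is a pair (one from each), accepting exactly when both do.
        0   1  
>  s0   s1  s2 
   s1   s3  s4 
   s2   s5  s6 
   s3   s3  s4 
   s4   s7  s8 
 * s5   s3  s4 
 * s6   s5  s6 
   s7   s9  s4 
   s8   s7  s8 
   s9   s9  s4 
(> = start, * = accepting)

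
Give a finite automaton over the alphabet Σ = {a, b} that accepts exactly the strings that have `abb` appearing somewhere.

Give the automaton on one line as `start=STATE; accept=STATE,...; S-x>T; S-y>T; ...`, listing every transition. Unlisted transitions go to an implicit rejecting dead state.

Track how much of `abb` has been matched so far: state q0 is no progress, q3 is the absorbing accept state reached once `abb` has occurred. Intermediate states record partial matches; on a mismatch, fall back to the longest reusable overlap.
A 4-state machine:
        a   b  
>  q0   q1  q0 
   q1   q1  q2 
   q2   q1  q3 
 * q3   q3  q3 
(> = start, * = accepting)

start=q0; accept=q3; q0-a>q1; q0-b>q0; q1-a>q1; q1-b>q2; q2-a>q1; q2-b>q3; q3-a>q3; q3-b>q3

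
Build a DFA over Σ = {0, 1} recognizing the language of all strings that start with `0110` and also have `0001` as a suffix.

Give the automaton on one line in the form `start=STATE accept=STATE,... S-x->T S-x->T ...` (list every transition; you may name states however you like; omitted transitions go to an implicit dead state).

start=q0 accept=q13 q0-0->q1 q0-1->q2 q1-0->q3 q1-1->q4 q2-0->q5 q2-1->q2 q3-0->q6 q3-1->q2 q4-0->q5 q4-1->q7 q5-0->q3 q5-1->q2 q6-0->q6 q6-1->q8 q7-0->q9 q7-1->q2 q8-0->q5 q8-1->q2 q9-0->q10 q9-1->q11 q10-0->q12 q10-1->q11 q11-0->q9 q11-1->q11 q12-0->q12 q12-1->q13 q13-0->q9 q13-1->q11

Handle the two conditions separately and then intersect. One (6 states) tracks whether the input so far still matches the prefix `0110`; the other (5 states) tracks how much of the suffix `0001` has currently been matched. Each combined state is a pair, one component from each; accept when both components accept.
          0    1  
>  q0     q1   q2 
   q1     q3   q4 
   q2     q5   q2 
   q3     q6   q2 
   q4     q5   q7 
   q5     q3   q2 
   q6     q6   q8 
   q7     q9   q2 
   q8     q5   q2 
   q9    q10  q11 
   q10   q12  q11 
   q11    q9  q11 
   q12   q12  q13 
 * q13    q9  q11 
(> = start, * = accepting)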